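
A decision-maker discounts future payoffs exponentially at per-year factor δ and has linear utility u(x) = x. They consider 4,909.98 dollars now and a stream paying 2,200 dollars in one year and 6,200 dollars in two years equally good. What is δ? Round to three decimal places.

δ ≈ 0.730

Present value of the stream is 2200·δ + 6200·δ². Indifference gives 2200δ + 6200δ² = 4909.98.
So 6200δ² + 2200δ − 4909.98 = 0.
δ = (−2200 + √(2200² + 4·6200·4909.98)) / (2·6200) = (−2200 + √126607504.00) / 12400 ≈ 0.730.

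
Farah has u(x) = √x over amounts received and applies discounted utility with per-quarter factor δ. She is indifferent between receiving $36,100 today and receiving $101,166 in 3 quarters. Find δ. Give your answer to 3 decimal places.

δ ≈ 0.842

Indifference means u(36100) = δ^3 · u(101166), so δ^3 = u(36100)/u(101166).
With u(x) = √x: δ^3 = √36100/√101166 = √(36100/101166) = 0.59736.
Taking the cube root: δ = 0.59736^(1/3) ≈ 0.842.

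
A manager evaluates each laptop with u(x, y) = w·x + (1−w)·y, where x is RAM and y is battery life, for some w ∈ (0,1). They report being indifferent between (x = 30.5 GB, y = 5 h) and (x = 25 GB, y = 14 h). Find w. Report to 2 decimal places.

w = 0.62

Equating utilities: w·30.5 + (1−w)·5 = w·25 + (1−w)·14.
Collecting terms: w·5.5 = (1−w)·9.
The marginal rate of substitution is 9/5.5, so w = 9/(5.5+9) = 0.62.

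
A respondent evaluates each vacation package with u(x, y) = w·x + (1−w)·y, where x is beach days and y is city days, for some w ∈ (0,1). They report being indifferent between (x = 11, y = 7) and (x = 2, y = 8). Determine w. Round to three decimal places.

w = 0.100

Equating utilities: w·11 + (1−w)·7 = w·2 + (1−w)·8.
Collecting terms: w·9 = (1−w)·1.
So w/(1−w) = 1/9 = 0.1111, giving w = 1/(9+1) = 0.100.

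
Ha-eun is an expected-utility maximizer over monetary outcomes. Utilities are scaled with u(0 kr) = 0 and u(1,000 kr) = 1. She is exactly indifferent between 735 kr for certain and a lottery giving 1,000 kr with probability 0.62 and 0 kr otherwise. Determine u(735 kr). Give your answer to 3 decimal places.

0.620

The indifference gives u(735 kr) = 0.62·u(1,000 kr) + 0.38·u(0 kr) = 0.62·1 + 0.38·0 = 0.62.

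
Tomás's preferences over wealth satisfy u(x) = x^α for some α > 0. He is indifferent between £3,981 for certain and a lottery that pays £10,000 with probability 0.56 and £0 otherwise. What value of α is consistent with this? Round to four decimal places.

EU(lottery) = 0.56·10000^α + 0.44·0 = 0.56·10000^α.
Equating: 3981^α = 0.56·10000^α, i.e. 0.3981^α = 0.56.
Taking logs: α·ln(3981/10000) = ln(0.56), so α = -0.5798185 / -0.9210520 ≈ 0.6295.

α ≈ 0.6295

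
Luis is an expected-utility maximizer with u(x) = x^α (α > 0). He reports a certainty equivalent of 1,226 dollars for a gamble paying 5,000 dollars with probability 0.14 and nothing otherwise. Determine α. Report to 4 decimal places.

α ≈ 1.3987

EU(lottery) = 0.14·5000^α + 0.86·0 = 0.14·5000^α.
Setting u(1226) equal to that: 1226^α = 0.14·5000^α ⇒ (1226/5000)^α = 0.14.
Taking logs: α·ln(1226/5000) = ln(0.14), so α = -1.9661129 / -1.4056811 ≈ 1.3987.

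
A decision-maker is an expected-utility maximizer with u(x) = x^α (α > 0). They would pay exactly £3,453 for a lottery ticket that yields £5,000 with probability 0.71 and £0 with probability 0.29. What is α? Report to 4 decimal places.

EU(lottery) = 0.71·5000^α + 0.29·0 = 0.71·5000^α.
Setting u(3453) equal to that: 3453^α = 0.71·5000^α ⇒ (3453/5000)^α = 0.71.
Take logs: α = ln 0.71 / ln(3453/5000) ≈ 0.925163.

α ≈ 0.9252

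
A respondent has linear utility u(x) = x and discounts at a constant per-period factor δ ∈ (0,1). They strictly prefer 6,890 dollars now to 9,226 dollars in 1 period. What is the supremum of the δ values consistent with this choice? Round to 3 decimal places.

δ < 0.747

The preference means 6890 > δ·9226.
Dividing through by 9226 gives δ < 0.74680.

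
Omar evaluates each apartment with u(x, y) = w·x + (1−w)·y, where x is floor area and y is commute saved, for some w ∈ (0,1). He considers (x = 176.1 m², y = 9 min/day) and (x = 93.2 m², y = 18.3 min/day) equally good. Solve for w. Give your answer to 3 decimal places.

w = 0.101

u(176.1,9) = u(93.2,18.3) means w·176.1 + (1−w)·9 = w·93.2 + (1−w)·18.3.
Collecting terms: w·82.9 = (1−w)·9.3.
Hence w = 9.3/(82.9+9.3) = 9.3/92.2 = 0.101.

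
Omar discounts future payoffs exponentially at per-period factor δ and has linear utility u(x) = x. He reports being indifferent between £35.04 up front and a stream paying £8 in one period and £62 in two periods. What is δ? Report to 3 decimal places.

δ ≈ 0.690

Equating present values: 35.04 = 8δ + 62δ².
Rearranged: 62δ² + 8δ − 35.04 = 0.
By the quadratic formula (taking the positive root), δ = (−8 + √8753.92) / 124 ≈ 0.690.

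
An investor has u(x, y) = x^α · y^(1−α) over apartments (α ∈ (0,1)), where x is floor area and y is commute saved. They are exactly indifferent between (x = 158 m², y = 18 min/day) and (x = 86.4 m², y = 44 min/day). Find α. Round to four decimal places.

α ≈ 0.5969

Indifference: 158^α · 18^(1−α) = 86.4^α · 44^(1−α).
Rearrange to (158/86.4)^α = (44/18)^(1−α) and take logs: α·0.6036074 = (1−α)·0.8938179.
So α/(1−α) = (0.8938179)/(0.6036074) = 1.4807935, and α = 1.4807935/2.4807935 ≈ 0.5969.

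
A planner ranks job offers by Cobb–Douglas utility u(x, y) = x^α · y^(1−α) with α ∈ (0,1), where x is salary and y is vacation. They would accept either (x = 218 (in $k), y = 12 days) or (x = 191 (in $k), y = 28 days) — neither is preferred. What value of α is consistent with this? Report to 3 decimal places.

Indifference: 218^α · 12^(1−α) = 191^α · 28^(1−α).
(218/191)^α = (28/12)^(1−α); take logs: α·ln(218/191) = (1−α)·ln(28/12), i.e. α·0.132222 = (1−α)·0.847298.
With A = 0.132222 and B = 0.847298: α·A = (1−α)·B, so α = B/(A+B) = 0.847298/0.979520 ≈ 0.865.

α ≈ 0.865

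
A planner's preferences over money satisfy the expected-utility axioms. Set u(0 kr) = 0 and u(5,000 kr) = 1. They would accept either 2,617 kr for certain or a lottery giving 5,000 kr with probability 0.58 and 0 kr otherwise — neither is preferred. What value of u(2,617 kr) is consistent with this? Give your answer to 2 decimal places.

0.58

By the standard-gamble method, u(2,617 kr) is just the indifference probability on the best outcome: 0.58.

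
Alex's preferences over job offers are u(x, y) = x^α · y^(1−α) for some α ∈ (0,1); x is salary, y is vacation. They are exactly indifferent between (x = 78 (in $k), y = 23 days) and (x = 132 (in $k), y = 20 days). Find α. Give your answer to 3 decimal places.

α ≈ 0.210

Indifference: 78^α · 23^(1−α) = 132^α · 20^(1−α).
Taking logs: α·ln 78 + (1−α)·ln 23 = α·ln 132 + (1−α)·ln 20, i.e. α·-0.526093 = (1−α)·-0.139762.
Thus α·(-0.665855) = -0.139762, so α = -0.139762/-0.665855 ≈ 0.210.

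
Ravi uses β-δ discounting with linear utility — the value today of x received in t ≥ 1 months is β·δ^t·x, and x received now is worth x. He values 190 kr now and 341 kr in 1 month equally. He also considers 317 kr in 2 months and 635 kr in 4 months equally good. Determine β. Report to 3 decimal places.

The second indifference involves only future payoffs, so β cancels: β·δ^2·317 = β·δ^4·635, giving δ^2 = 317/635 = 0.49921, so δ = 0.70655.
Now use the now-vs-future pair: 190 = β·δ·341 gives β = 190/(0.70655·341) ≈ 0.789.

β ≈ 0.789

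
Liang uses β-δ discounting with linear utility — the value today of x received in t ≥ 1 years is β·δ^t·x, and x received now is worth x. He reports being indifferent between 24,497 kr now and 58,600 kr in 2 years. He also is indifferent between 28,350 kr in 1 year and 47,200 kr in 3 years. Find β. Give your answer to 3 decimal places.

The second indifference involves only future payoffs, so β cancels: β·δ^1·28350 = β·δ^3·47200, giving δ^2 = 28350/47200 = 0.60064, so δ = 0.77501.
Now use the now-vs-future pair: 24497 = β·δ^2·58600 gives β = 24497/(0.60064·58600) ≈ 0.696.

β ≈ 0.696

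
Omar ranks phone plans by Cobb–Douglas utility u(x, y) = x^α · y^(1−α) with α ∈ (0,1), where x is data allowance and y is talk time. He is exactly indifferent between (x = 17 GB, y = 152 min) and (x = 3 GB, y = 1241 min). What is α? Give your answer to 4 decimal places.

The Cobb–Douglas utilities coincide, so 17^α·152^(1−α) = 3^α·1241^(1−α).
(17/3)^α = (1241/152)^(1−α); take logs: α·ln(17/3) = (1−α)·ln(1241/152), i.e. α·1.7346011 = (1−α)·2.0997923.
With A = 1.7346011 and B = 2.0997923: α·A = (1−α)·B, so α = B/(A+B) = 2.0997923/3.8343934 ≈ 0.5476.

α ≈ 0.5476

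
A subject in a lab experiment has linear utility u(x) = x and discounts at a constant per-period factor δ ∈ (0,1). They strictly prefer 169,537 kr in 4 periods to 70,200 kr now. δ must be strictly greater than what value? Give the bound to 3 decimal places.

Under u(x) = x this choice says 70200 < δ^4·169537.
Dividing by 169537: δ^4 > 0.41407. Both sides are positive, so the 4th root keeps the direction.
δ > 0.41407^(1/4) = 0.802.

δ > 0.802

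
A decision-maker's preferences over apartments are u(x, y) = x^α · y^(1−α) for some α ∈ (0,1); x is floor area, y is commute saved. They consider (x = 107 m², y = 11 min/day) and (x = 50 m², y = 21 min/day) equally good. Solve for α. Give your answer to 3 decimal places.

The Cobb–Douglas utilities coincide, so 107^α·11^(1−α) = 50^α·21^(1−α).
Rearrange to (107/50)^α = (21/11)^(1−α) and take logs: α·0.760806 = (1−α)·0.646627.
Thus α·(1.407433) = 0.646627, so α = 0.646627/1.407433 ≈ 0.459.

α ≈ 0.459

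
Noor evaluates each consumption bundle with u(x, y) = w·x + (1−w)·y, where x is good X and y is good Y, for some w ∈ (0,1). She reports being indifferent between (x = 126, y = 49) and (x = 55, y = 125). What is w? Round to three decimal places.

w = 0.517

Equating utilities: w·126 + (1−w)·49 = w·55 + (1−w)·125.
w·(126−55) = (1−w)·(125−49), i.e. w·71 = (1−w)·76.
Hence w = 76/(71+76) = 76/147 = 0.517.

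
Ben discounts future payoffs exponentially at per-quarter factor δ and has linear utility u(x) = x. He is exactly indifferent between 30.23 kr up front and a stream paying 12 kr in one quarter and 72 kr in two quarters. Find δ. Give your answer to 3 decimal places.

Present value of the stream is 12·δ + 72·δ². Indifference gives 12δ + 72δ² = 30.23.
Rearranged: 72δ² + 12δ − 30.23 = 0.
By the quadratic formula (taking the positive root), δ = (−12 + √8850.24) / 144 ≈ 0.570.

δ ≈ 0.570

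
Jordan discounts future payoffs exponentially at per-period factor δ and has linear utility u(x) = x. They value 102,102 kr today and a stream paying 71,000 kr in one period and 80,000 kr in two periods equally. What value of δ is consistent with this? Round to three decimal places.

Equating present values: 102102 = 71000δ + 80000δ².
That is, 80000δ² + 71000δ − 102102 = 0, a quadratic in δ.
δ = (−71000 + √(71000² + 4·80000·102102)) / (2·80000) = (−71000 + √37713640000.00) / 160000 ≈ 0.770.

δ ≈ 0.770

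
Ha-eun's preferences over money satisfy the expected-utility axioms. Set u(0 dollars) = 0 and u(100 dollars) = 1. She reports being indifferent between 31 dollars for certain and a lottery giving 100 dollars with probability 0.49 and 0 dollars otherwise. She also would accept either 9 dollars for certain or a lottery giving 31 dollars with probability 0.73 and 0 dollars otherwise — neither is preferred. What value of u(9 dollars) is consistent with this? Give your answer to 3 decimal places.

0.358

The first gamble pins u(31 dollars): it must equal 0.49·1 + 0.51·0 = 0.49.
Chaining: u(9 dollars) = 0.73·0.49 + 0.27·0.00 = 0.3577.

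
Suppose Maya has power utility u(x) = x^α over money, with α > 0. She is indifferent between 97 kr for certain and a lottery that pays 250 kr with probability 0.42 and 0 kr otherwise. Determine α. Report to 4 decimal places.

α ≈ 0.9163

EU(lottery) = 0.42·250^α + 0.58·0 = 0.42·250^α.
Setting u(97) equal to that: 97^α = 0.42·250^α ⇒ (97/250)^α = 0.42.
α = ln(0.42) / ln(97/250) = -0.8675006/-0.9467499 ≈ 0.9163.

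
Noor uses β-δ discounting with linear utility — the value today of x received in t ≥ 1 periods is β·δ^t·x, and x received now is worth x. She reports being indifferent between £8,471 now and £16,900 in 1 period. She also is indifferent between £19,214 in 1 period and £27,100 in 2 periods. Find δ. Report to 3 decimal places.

The second indifference involves only future payoffs, so β cancels: β·δ^1·19214 = β·δ^2·27100, giving δ = 19214/27100 = 0.70900.

δ ≈ 0.709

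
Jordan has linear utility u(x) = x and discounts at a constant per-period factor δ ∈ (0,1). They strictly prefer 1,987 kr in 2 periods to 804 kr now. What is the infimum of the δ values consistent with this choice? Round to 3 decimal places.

The preference means 804 < δ^2·1987.
So δ^2 > 804/1987 = 0.40463; taking the square root of both positive sides preserves the inequality.
δ > (804/1987)^(1/2) ≈ 0.636.

δ > 0.636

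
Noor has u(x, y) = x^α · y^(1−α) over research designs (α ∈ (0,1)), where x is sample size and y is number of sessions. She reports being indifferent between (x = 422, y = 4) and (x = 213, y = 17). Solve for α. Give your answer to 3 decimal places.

α ≈ 0.679

The Cobb–Douglas utilities coincide, so 422^α·4^(1−α) = 213^α·17^(1−α).
Taking logs: α·ln 422 + (1−α)·ln 4 = α·ln 213 + (1−α)·ln 17, i.e. α·0.683713 = (1−α)·1.446919.
So α/(1−α) = (1.446919)/(0.683713) = 2.116267, and α = 2.116267/3.116267 ≈ 0.679.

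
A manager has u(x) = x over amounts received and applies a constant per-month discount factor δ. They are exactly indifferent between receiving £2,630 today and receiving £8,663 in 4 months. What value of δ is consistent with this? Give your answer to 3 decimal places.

δ ≈ 0.742

Equating discounted utilities: u(2630) = δ^4·u(8663) ⇒ δ^4 = u(2630)/u(8663).
With u(x) = x: δ^4 = 2630/8663 = 0.30359.
Hence δ = (0.30359)^(1/4) = 0.74229.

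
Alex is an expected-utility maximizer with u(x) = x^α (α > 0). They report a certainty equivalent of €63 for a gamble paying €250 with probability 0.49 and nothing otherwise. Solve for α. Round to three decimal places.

Since u(0) = 0, the lottery's EU is 0.49·250^α.
Equating: 63^α = 0.49·250^α, i.e. 0.2520^α = 0.49.
α = ln(0.49) / ln(63/250) = -0.713350/-1.378326 ≈ 0.518.

α ≈ 0.518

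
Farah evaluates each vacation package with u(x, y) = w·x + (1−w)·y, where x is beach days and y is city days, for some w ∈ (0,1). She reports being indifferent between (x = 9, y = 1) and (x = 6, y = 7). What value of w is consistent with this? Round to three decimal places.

Indifference: w·9 + (1−w)·1 = w·6 + (1−w)·7.
Rearranging, 3·w − 6·(1−w) = 0.
The marginal rate of substitution is 6/3, so w = 6/(3+6) = 0.667.

w = 0.667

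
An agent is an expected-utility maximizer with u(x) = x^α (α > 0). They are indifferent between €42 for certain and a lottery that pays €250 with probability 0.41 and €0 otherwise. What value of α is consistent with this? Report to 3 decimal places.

α ≈ 0.500

The lottery's expected utility is 0.41·u(250) + 0.59·u(0) = 0.41·250^α (since u(0) = 0 for α > 0).
Setting u(42) equal to that: 42^α = 0.41·250^α ⇒ (42/250)^α = 0.41.
Taking logs: α·ln(42/250) = ln(0.41), so α = -0.891598 / -1.783791 ≈ 0.500.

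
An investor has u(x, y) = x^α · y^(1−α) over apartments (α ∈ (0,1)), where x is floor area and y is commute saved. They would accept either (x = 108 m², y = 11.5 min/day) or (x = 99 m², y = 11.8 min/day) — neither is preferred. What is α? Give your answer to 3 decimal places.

α ≈ 0.228

Indifference: 108^α · 11.5^(1−α) = 99^α · 11.8^(1−α).
Rearrange to (108/99)^α = (11.8/11.5)^(1−α) and take logs: α·0.087011 = (1−α)·0.025752.
With A = 0.087011 and B = 0.025752: α·A = (1−α)·B, so α = B/(A+B) = 0.025752/0.112763 ≈ 0.228.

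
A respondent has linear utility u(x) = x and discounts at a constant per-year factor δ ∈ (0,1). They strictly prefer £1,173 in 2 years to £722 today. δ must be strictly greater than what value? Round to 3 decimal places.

The preference means 722 < δ^2·1173.
So δ^2 > 722/1173 = 0.61552; taking the square root of both positive sides preserves the inequality.
δ > (722/1173)^(1/2) ≈ 0.785.

δ > 0.785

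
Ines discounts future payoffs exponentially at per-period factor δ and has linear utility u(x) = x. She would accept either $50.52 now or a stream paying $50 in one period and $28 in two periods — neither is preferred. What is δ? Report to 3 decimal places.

The stream is worth 50δ + 28δ² today, so 50δ + 28δ² = 50.52.
So 28δ² + 50δ − 50.52 = 0.
The positive root is δ = [−50 + √(50² + 4·28·50.52)] / (2·28) = (−50 + 90.323)/56 ≈ 0.720.

δ ≈ 0.720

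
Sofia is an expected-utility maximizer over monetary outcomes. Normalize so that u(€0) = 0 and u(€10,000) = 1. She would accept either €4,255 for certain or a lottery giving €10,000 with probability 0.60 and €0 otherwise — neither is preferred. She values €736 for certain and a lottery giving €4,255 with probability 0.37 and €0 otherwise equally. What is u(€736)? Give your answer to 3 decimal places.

0.222

The first gamble pins u(€4,255): it must equal 0.60·1 + 0.40·0 = 0.60.
The second indifference gives u(€736) = 0.37·u(€4,255) + 0.63·u(€0) = 0.37·0.60 + 0.63·0.00 = 0.2220.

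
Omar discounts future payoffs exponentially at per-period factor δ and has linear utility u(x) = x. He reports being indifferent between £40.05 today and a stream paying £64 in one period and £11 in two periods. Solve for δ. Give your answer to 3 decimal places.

Equating present values: 40.05 = 64δ + 11δ².
So 11δ² + 64δ − 40.05 = 0.
The positive root is δ = [−64 + √(64² + 4·11·40.05)] / (2·11) = (−64 + 76.539)/22 ≈ 0.570.

δ ≈ 0.570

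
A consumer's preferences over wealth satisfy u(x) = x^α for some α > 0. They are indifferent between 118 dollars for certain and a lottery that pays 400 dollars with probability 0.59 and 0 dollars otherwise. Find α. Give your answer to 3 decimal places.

The lottery's expected utility is 0.59·u(400) + 0.41·u(0) = 0.59·400^α (since u(0) = 0 for α > 0).
Setting u(118) equal to that: 118^α = 0.59·400^α ⇒ (118/400)^α = 0.59.
α = ln(0.59) / ln(118/400) = -0.527633/-1.220780 ≈ 0.432.

α ≈ 0.432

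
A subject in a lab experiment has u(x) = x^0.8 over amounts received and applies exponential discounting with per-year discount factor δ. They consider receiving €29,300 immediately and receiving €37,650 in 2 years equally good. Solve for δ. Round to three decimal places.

δ ≈ 0.905

Indifference means u(29300) = δ^2 · u(37650), so δ^2 = u(29300)/u(37650).
Since u(x) = x^0.8, δ^2 = (29300/37650)^0.8 = 0.77822^0.8 = 0.81824.
Hence δ = (0.81824)^(1/2) = 0.90457.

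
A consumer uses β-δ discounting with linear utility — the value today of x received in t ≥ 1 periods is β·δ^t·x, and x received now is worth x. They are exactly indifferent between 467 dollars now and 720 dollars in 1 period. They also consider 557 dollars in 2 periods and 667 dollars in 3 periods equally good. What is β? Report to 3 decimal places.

Both payoffs in the second observation are in the future, so β drops out: δ^2·557 = δ^3·667 ⇒ δ = 557/667 = 0.83508.
Now use the now-vs-future pair: 467 = β·δ·720 gives β = 467/(0.83508·720) ≈ 0.777.

β ≈ 0.777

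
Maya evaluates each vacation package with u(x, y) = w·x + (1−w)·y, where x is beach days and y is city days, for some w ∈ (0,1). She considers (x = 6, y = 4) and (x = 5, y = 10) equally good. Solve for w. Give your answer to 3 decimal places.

w = 0.857

Indifference: w·6 + (1−w)·4 = w·5 + (1−w)·10.
Collecting terms: w·1 = (1−w)·6.
The marginal rate of substitution is 6/1, so w = 6/(1+6) = 0.857.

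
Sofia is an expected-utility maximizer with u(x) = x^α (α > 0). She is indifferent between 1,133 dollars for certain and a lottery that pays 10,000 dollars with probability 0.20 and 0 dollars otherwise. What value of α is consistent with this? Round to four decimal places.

α ≈ 0.7390

EU(lottery) = 0.20·10000^α + 0.80·0 = 0.20·10000^α.
Equating: 1133^α = 0.20·10000^α, i.e. 0.1133^α = 0.20.
Take logs: α = ln 0.20 / ln(1133/10000) ≈ 0.739049.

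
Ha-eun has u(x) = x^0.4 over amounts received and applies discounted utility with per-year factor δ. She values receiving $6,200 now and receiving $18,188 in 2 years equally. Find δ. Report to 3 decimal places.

δ ≈ 0.806

The payoff in 2 years is discounted by δ^2, so u(6200) = δ^2·u(18188) and δ^2 = u(6200)/u(18188).
Since u(x) = x^0.4, δ^2 = (6200/18188)^0.4 = 0.34088^0.4 = 0.65019.
So δ = 0.65019^(1/2) ≈ 0.806.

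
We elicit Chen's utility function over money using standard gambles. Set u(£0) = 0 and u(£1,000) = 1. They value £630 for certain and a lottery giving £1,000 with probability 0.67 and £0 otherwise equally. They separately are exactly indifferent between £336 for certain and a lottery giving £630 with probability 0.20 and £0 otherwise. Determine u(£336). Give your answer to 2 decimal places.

0.13

The first gamble pins u(£630): it must equal 0.67·1 + 0.33·0 = 0.67.
Chaining: u(£336) = 0.20·0.67 + 0.80·0.00 = 0.1340.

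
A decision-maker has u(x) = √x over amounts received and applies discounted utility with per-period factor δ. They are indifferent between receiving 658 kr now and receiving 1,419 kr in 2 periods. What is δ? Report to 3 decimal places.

δ ≈ 0.825

The payoff in 2 periods is discounted by δ^2, so u(658) = δ^2·u(1419) and δ^2 = u(658)/u(1419).
Since u(x) = √x, δ^2 = √(658/1419) = 0.68096.
So δ = 0.68096^(1/2) ≈ 0.825.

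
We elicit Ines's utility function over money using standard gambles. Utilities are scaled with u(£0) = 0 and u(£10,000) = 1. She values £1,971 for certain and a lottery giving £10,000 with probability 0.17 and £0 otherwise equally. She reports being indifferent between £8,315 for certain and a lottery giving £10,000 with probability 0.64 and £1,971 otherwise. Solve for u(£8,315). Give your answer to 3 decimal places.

0.701

First, u(£1,971) = 0.17·u(£10,000) + 0.83·u(£0) = 0.17.
The second indifference gives u(£8,315) = 0.64·u(£10,000) + 0.36·u(£1,971) = 0.64·1.00 + 0.36·0.17 = 0.7012.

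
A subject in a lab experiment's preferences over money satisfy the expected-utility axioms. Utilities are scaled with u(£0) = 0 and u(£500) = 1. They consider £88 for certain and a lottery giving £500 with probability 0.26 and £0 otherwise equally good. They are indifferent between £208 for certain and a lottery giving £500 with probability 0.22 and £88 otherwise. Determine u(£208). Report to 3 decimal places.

0.423

From the first indifference, u(£88) = 0.26·u(£500) + 0.74·u(£0) = 0.26·1 + 0.74·0 = 0.26.
Then u(£208) = 0.22·u(£500) + 0.78·u(£88) = 0.22·1.00 + 0.78·0.26 = 0.4228.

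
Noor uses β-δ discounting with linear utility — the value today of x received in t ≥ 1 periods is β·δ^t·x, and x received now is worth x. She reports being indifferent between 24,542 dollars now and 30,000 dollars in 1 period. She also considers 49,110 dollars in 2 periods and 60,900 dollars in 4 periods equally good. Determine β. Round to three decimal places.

β ≈ 0.911

The second indifference involves only future payoffs, so β cancels: β·δ^2·49110 = β·δ^4·60900, giving δ^2 = 49110/60900 = 0.80640, so δ = 0.89800.
Substituting δ into 24542 = β·δ·30000: β = 24542/(26939.999) ≈ 0.911.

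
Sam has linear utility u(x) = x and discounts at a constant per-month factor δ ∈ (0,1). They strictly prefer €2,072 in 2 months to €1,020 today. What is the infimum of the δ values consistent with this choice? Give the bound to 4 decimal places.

Comparing present values: 1020 < δ^2·2072.
Hence δ^2 > 1020/2072 = 0.49228, and x ↦ x^(1/2) is increasing on (0,∞).
δ > (1020/2072)^(1/2) ≈ 0.7016.

δ > 0.7016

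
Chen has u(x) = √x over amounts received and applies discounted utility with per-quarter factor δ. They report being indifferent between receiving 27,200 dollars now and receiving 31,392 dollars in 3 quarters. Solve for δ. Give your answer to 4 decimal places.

δ ≈ 0.9764

Indifference means u(27200) = δ^3 · u(31392), so δ^3 = u(27200)/u(31392).
Since u(x) = √x, δ^3 = √(27200/31392) = 0.93084.
Hence δ = (0.93084)^(1/3) = 0.976394.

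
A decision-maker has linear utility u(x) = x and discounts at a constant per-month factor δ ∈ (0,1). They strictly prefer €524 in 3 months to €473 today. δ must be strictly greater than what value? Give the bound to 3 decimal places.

δ > 0.966

Comparing present values: 473 < δ^3·524.
Dividing by 524: δ^3 > 0.90267. Both sides are positive, so the cube root keeps the direction.
δ > (473/524)^(1/3) ≈ 0.966.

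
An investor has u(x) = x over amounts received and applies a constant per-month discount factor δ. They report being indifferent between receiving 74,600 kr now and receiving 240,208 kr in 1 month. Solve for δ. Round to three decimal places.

Equating discounted utilities: u(74600) = δ·u(240208) ⇒ δ = u(74600)/u(240208).
With u(x) = x: δ = 74600/240208 = 0.31056.

δ ≈ 0.311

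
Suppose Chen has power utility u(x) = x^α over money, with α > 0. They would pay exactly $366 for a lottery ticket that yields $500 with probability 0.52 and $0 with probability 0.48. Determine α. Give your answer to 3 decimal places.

α ≈ 2.096

The lottery's expected utility is 0.52·u(500) + 0.48·u(0) = 0.52·500^α (since u(0) = 0 for α > 0).
Indifference: 366^α = 0.52·500^α, so (366/500)^α = 0.52.
α = ln(0.52) / ln(366/500) = -0.653926/-0.311975 ≈ 2.096.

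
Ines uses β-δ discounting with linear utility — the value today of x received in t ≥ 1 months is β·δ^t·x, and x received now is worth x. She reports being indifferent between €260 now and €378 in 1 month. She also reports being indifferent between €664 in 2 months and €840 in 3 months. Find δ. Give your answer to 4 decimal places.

The second indifference involves only future payoffs, so β cancels: β·δ^2·664 = β·δ^3·840, giving δ = 664/840 = 0.79048.

δ ≈ 0.7905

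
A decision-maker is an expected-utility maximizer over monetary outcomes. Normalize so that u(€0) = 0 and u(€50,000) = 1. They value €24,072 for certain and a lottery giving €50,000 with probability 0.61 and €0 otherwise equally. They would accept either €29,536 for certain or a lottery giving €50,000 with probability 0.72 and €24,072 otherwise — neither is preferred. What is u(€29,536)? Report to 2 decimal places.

First, u(€24,072) = 0.61·u(€50,000) + 0.39·u(€0) = 0.61.
Chaining: u(€29,536) = 0.72·1.00 + 0.28·0.61 = 0.8908.

0.89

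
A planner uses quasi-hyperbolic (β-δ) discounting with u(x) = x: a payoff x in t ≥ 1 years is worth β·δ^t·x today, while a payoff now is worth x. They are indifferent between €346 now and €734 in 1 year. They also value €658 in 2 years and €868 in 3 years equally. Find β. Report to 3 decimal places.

β ≈ 0.622

From the later pair, β·δ^2·658 = β·δ^3·868; dividing through, δ = 658/868 = 0.75806.
Substituting δ into 346 = β·δ·734: β = 346/(556.419) ≈ 0.622.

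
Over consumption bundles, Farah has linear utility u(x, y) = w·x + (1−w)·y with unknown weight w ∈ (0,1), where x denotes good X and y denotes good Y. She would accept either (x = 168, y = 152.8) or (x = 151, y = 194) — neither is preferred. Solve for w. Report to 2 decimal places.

Equating utilities: w·168 + (1−w)·152.8 = w·151 + (1−w)·194.
w·(168−151) = (1−w)·(194−152.8), i.e. w·17 = (1−w)·41.2.
So w/(1−w) = 41.2/17 = 2.4235, giving w = 41.2/(17+41.2) = 0.71.

w = 0.71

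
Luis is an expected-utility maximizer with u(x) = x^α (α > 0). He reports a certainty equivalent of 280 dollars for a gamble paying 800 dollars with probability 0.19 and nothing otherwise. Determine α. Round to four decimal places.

Since u(0) = 0, the lottery's EU is 0.19·800^α.
Equating: 280^α = 0.19·800^α, i.e. 0.3500^α = 0.19.
α = ln(0.19) / ln(280/800) = -1.6607312/-1.0498221 ≈ 1.5819.

α ≈ 1.5819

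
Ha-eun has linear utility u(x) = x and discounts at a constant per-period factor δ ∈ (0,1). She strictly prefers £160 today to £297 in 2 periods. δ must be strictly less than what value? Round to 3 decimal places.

δ < 0.734

Under u(x) = x this choice says 160 > δ^2·297.
So δ^2 < 160/297 = 0.53872; taking the square root of both positive sides preserves the inequality.
δ < 0.53872^(1/2) = 0.734.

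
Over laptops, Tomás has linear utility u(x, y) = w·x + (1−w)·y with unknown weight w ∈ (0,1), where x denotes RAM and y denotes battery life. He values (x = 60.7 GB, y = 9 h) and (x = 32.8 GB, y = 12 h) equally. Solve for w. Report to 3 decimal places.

w = 0.097

u(60.7,9) = u(32.8,12) means w·60.7 + (1−w)·9 = w·32.8 + (1−w)·12.
w·(60.7−32.8) = (1−w)·(12−9), i.e. w·27.9 = (1−w)·3.
So w/(1−w) = 3/27.9 = 0.1075, giving w = 3/(27.9+3) = 0.097.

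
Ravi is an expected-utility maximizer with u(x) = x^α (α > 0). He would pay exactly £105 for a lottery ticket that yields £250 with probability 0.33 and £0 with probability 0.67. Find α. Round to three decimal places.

EU(lottery) = 0.33·250^α + 0.67·0 = 0.33·250^α.
Indifference: 105^α = 0.33·250^α, so (105/250)^α = 0.33.
Taking logs: α·ln(105/250) = ln(0.33), so α = -1.108663 / -0.867501 ≈ 1.278.

α ≈ 1.278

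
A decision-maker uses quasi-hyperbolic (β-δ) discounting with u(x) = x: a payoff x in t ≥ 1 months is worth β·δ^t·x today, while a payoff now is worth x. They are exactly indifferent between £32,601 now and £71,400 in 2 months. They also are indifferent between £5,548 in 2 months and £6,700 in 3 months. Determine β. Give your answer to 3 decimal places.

β ≈ 0.666

Both payoffs in the second observation are in the future, so β drops out: δ^2·5548 = δ^3·6700 ⇒ δ = 5548/6700 = 0.82806.
Substituting δ into 32601 = β·δ^2·71400: β = 32601/(48957.757) ≈ 0.666.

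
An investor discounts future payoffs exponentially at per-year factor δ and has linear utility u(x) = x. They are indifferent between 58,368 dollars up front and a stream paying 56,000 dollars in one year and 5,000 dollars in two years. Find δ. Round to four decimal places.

Equating present values: 58368 = 56000δ + 5000δ².
Rearranged: 5000δ² + 56000δ − 58368 = 0.
The positive root is δ = [−56000 + √(56000² + 4·5000·58368)] / (2·5000) = (−56000 + 65600.000)/10000 ≈ 0.9600.

δ ≈ 0.9600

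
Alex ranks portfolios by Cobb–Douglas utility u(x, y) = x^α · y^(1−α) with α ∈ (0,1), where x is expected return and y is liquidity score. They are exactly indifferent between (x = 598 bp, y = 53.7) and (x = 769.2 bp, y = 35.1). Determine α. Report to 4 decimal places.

Set the two utilities equal: 598^α·53.7^(1−α) = 769.2^α·35.1^(1−α).
Rearrange to (598/769.2)^α = (35.1/53.7)^(1−α) and take logs: α·-0.2517603 = (1−α)·-0.4252119.
So α/(1−α) = (-0.4252119)/(-0.2517603) = 1.6889553, and α = 1.6889553/2.6889553 ≈ 0.6281.

α ≈ 0.6281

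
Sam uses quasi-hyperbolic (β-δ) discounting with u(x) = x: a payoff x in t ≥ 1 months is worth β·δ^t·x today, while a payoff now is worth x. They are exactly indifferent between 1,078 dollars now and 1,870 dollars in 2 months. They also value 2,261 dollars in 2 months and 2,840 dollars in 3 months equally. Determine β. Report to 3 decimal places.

Both payoffs in the second observation are in the future, so β drops out: δ^2·2261 = δ^3·2840 ⇒ δ = 2261/2840 = 0.79613.
Now use the now-vs-future pair: 1078 = β·δ^2·1870 gives β = 1078/(0.63382·1870) ≈ 0.910.

β ≈ 0.910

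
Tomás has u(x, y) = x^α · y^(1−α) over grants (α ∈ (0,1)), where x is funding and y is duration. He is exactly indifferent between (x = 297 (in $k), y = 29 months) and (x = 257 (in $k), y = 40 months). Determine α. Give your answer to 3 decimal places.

α ≈ 0.690

Set the two utilities equal: 297^α·29^(1−α) = 257^α·40^(1−α).
Taking logs: α·ln 297 + (1−α)·ln 29 = α·ln 257 + (1−α)·ln 40, i.e. α·0.144656 = (1−α)·0.321584.
With A = 0.144656 and B = 0.321584: α·A = (1−α)·B, so α = B/(A+B) = 0.321584/0.466240 ≈ 0.690.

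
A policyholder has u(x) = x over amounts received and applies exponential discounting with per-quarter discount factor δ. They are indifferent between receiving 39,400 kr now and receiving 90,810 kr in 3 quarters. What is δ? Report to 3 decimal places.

δ ≈ 0.757

The payoff in 3 quarters is discounted by δ^3, so u(39400) = δ^3·u(90810) and δ^3 = u(39400)/u(90810).
With u(x) = x: δ^3 = 39400/90810 = 0.43387.
Hence δ = (0.43387)^(1/3) = 0.75704.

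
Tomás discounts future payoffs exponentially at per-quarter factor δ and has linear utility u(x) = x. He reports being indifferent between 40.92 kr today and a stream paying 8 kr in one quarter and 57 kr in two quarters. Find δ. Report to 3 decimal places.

Present value of the stream is 8·δ + 57·δ². Indifference gives 8δ + 57δ² = 40.92.
So 57δ² + 8δ − 40.92 = 0.
δ = (−8 + √(8² + 4·57·40.92)) / (2·57) = (−8 + √9393.76) / 114 ≈ 0.780.

δ ≈ 0.780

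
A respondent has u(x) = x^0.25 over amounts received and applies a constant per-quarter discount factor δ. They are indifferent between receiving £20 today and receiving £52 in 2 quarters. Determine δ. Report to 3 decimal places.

Indifference means u(20) = δ^2 · u(52), so δ^2 = u(20)/u(52).
Since u(x) = x^0.25, δ^2 = (20/52)^0.25 = 0.38462^0.25 = 0.78751.
Hence δ = (0.78751)^(1/2) = 0.88742.

δ ≈ 0.887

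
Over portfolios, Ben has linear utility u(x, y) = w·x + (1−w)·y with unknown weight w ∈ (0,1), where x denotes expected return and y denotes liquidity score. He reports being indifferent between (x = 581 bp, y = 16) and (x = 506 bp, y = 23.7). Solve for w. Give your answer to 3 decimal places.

Indifference: w·581 + (1−w)·16 = w·506 + (1−w)·23.7.
w·(581−506) = (1−w)·(23.7−16), i.e. w·75 = (1−w)·7.7.
The marginal rate of substitution is 7.7/75, so w = 7.7/(75+7.7) = 0.093.

w = 0.093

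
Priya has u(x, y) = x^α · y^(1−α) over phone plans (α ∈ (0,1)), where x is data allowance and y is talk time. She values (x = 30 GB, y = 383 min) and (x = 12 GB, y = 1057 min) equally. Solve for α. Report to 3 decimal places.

α ≈ 0.526

Set the two utilities equal: 30^α·383^(1−α) = 12^α·1057^(1−α).
Taking logs: α·ln 30 + (1−α)·ln 383 = α·ln 12 + (1−α)·ln 1057, i.e. α·0.916291 = (1−α)·1.015155.
So α/(1−α) = (1.015155)/(0.916291) = 1.107896, and α = 1.107896/2.107896 ≈ 0.526.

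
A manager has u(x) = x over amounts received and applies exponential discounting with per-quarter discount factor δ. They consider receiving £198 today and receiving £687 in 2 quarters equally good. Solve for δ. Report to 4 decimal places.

Equating discounted utilities: u(198) = δ^2·u(687) ⇒ δ^2 = u(198)/u(687).
With u(x) = x: δ^2 = 198/687 = 0.28821.
Hence δ = (0.28821)^(1/2) = 0.536852.

δ ≈ 0.5369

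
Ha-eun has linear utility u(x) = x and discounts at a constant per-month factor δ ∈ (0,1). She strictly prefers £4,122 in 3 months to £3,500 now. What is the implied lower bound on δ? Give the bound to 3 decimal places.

δ > 0.947

Under u(x) = x this choice says 3500 < δ^3·4122.
Dividing by 4122: δ^3 > 0.84910. Both sides are positive, so the cube root keeps the direction.
δ > (3500/4122)^(1/3) ≈ 0.947.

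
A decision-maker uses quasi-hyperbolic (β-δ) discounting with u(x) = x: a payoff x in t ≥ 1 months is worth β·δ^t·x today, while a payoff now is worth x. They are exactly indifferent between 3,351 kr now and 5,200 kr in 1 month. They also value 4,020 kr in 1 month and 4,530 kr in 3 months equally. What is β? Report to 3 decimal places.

β ≈ 0.684

From the later pair, β·δ^1·4020 = β·δ^3·4530; dividing through, δ^2 = 4020/4530 = 0.88742, so δ = 0.94203.
Now use the now-vs-future pair: 3351 = β·δ·5200 gives β = 3351/(0.94203·5200) ≈ 0.684.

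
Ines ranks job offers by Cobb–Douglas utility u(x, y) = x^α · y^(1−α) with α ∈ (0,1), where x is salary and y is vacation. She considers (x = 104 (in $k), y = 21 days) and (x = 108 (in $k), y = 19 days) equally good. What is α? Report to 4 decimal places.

The Cobb–Douglas utilities coincide, so 104^α·21^(1−α) = 108^α·19^(1−α).
Taking logs: α·ln 104 + (1−α)·ln 21 = α·ln 108 + (1−α)·ln 19, i.e. α·-0.0377403 = (1−α)·-0.1000835.
With A = -0.0377403 and B = -0.1000835: α·A = (1−α)·B, so α = B/(A+B) = -0.1000835/-0.1378238 ≈ 0.7262.

α ≈ 0.7262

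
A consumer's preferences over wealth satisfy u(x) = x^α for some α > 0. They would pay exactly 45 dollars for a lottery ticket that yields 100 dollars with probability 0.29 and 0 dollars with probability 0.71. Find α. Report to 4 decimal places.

Since u(0) = 0, the lottery's EU is 0.29·100^α.
Setting u(45) equal to that: 45^α = 0.29·100^α ⇒ (45/100)^α = 0.29.
Take logs: α = ln 0.29 / ln(45/100) ≈ 1.550235.

α ≈ 1.5502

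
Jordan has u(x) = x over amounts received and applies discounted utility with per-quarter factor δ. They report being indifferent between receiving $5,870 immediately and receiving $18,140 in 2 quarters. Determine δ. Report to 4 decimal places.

δ ≈ 0.5689

Indifference means u(5870) = δ^2 · u(18140), so δ^2 = u(5870)/u(18140).
With u(x) = x: δ^2 = 5870/18140 = 0.32359.
So δ = 0.32359^(1/2) ≈ 0.5689.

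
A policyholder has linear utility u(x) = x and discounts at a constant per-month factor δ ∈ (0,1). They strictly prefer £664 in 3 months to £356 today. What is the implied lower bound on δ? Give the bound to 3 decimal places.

Under u(x) = x this choice says 356 < δ^3·664.
Dividing by 664: δ^3 > 0.53614. Both sides are positive, so the cube root keeps the direction.
δ > 0.53614^(1/3) = 0.812.

δ > 0.812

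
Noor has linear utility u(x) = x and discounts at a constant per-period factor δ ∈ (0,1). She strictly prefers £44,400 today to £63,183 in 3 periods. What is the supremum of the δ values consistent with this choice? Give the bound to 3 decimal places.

Comparing present values: 44400 > δ^3·63183.
Hence δ^3 < 44400/63183 = 0.70272, and x ↦ x^(1/3) is increasing on (0,∞).
δ < (44400/63183)^(1/3) ≈ 0.889.

δ < 0.889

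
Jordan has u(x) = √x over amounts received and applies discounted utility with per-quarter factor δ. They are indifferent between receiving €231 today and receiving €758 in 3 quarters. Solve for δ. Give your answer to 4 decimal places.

The payoff in 3 quarters is discounted by δ^3, so u(231) = δ^3·u(758) and δ^3 = u(231)/u(758).
With u(x) = √x: δ^3 = √231/√758 = √(231/758) = 0.55204.
Taking the cube root: δ = 0.55204^(1/3) ≈ 0.8203.

δ ≈ 0.8203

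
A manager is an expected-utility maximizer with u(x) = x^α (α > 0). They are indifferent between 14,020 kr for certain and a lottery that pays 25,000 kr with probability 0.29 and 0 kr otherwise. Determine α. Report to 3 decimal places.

Since u(0) = 0, the lottery's EU is 0.29·25000^α.
Indifference: 14020^α = 0.29·25000^α, so (14020/25000)^α = 0.29.
Take logs: α = ln 0.29 / ln(14020/25000) ≈ 2.14020.

α ≈ 2.140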